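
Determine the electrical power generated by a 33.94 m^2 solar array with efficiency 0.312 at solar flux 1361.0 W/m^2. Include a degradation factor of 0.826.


P = area * eta * S * degradation
P = 33.94 * 0.312 * 1361.0 * 0.826
P = 11904.3203 W

11904.3203 W


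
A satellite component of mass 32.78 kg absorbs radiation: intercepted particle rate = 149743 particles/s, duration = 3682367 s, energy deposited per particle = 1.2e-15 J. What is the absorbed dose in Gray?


Total energy deposited = rate * time * E_per
  = 149743 * 3682367 * 1.2e-15 = 6.6169042e-04 J
Dose = E_total / mass = 6.6169042e-04 / 32.78
Dose = 2.0185797e-05 Gy

2.0186e-05 Gy


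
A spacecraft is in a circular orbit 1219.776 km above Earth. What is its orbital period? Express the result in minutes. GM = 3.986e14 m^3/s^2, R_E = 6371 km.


r = 7590.7760 km = 7.590776e+06 m
T = 2*pi*sqrt(r^3/mu) = 2*pi*sqrt(4.373796e+20 / 3.986e14)
T = 6581.7364 s = 109.6956 min

109.6956 minutes


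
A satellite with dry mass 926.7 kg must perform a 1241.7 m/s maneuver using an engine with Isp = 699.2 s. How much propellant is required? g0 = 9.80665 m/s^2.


ve = Isp * g0 = 699.2 * 9.80665 = 6856.809680 m/s
mass ratio = exp(dv/ve) = exp(1241.7/6856.809680) = 1.19852310
m_prop = m_dry * (mr - 1) = 926.7 * (1.19852310 - 1)
m_prop = 183.9714 kg

183.9714 kg


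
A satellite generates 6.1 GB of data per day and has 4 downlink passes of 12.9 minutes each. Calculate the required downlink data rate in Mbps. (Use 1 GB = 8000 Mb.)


total contact time = 4 * 12.9 * 60 = 3096.0000 s
data = 6.1 GB = 48800.0000 Mb
rate = 48800.0000 / 3096.0000 = 15.7623 Mbps

15.7623 Mbps


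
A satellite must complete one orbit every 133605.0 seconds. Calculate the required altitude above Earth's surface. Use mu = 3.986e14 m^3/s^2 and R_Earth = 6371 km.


T = 133605.0 s
r = (mu*T^2/(4*pi^2))^(1/3) = (3.986e14 * 133605.0^2 / (4*pi^2))^(1/3)
r = 5.6486022e+07 m = 56486.0223 km
alt = r - R_E = 56486.0223 - 6371 = 50115.0223 km

50115.0223 km


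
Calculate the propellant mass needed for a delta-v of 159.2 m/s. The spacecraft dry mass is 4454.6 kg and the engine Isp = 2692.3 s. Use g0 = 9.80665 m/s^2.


ve = Isp * g0 = 2692.3 * 9.80665 = 26402.443795 m/s
mass ratio = exp(dv/ve) = exp(159.2/26402.443795) = 1.00604796
m_prop = m_dry * (mr - 1) = 4454.6 * (1.00604796 - 1)
m_prop = 26.9412 kg

26.9412 kg


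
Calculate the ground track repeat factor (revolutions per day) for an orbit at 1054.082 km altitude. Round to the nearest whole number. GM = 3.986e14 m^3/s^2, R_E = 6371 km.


r = 7.425082e+06 m
T = 2*pi*sqrt(r^3/mu) = 6367.4142 s = 106.1236 min
revs/day = 1440 / 106.1236 = 13.5691
Rounded: 14 revolutions per day

14 revolutions per day


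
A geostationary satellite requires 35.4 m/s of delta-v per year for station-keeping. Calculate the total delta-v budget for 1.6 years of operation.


dV = rate * years = 35.4 * 1.6
dV = 56.6400 m/s

56.6400 m/s


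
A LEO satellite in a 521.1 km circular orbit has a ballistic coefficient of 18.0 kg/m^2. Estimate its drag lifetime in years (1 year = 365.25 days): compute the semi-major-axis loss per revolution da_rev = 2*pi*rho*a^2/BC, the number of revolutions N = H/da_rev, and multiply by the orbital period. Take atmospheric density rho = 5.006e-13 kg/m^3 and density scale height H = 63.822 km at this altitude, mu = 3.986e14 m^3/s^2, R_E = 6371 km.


a = R_E + alt = 6892.1000 km = 6.8921e+06 m
da_rev = 2*pi*rho*a^2/BC = 2*pi*5.006e-13*(6.8921e+06)^2/18.0 = 8.300444 m per revolution
N = H/da_rev = 63822.0000 m / 8.300444 m = 7688.9858 revolutions
P = 2*pi*sqrt(a^3/mu) = 5694.2768 s
lifetime = N*P = 7688.9858 * 5694.2768 = 4.3783214e+07 s = 506.7502 days
years = 506.7502 / 365.25 = 1.3874 years

1.3874 years


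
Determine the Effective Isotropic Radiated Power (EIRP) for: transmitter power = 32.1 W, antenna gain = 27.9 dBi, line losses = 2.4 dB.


Pt = 32.1 W = 15.0651 dBW
EIRP = Pt_dBW + Gt - losses = 15.0651 + 27.9 - 2.4 = 40.5651 dBW

40.5651 dBW


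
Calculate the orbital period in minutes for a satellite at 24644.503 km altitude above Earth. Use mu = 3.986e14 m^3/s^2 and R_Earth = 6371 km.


r = 31015.5030 km = 3.1015503e+07 m
T = 2*pi*sqrt(r^3/mu) = 2*pi*sqrt(2.9835718e+22 / 3.986e14)
T = 54360.0020 s = 906.0000 min

906.0000 minutes


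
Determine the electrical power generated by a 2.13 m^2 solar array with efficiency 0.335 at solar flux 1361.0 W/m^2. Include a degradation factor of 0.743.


P = area * eta * S * degradation
P = 2.13 * 0.335 * 1361.0 * 0.743
P = 721.5582 W

721.5582 W


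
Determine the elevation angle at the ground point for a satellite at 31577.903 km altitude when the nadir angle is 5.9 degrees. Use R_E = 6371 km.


r = R_E + alt = 37948.9030 km
Law of sines in the satellite / Earth-center / ground-point triangle:
  sin(nadir)/R_E = sin(90 + el)/r  =>  cos(el) = (r/R_E)*sin(nadir)
cos(el) = (37948.9030 / 6371.0000) * sin(5.9 deg) = 0.6122844
el = arccos(0.6122844) = 52.2451 deg
(Earth-central angle = 90 - nadir - el = 31.8549 deg)

52.2451 degrees


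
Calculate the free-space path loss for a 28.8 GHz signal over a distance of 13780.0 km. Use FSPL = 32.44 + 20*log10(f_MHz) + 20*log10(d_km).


f = 28.8 GHz = 28800.0000 MHz
d = 13780.0 km
FSPL = 32.44 + 20*log10(28800.0000) + 20*log10(13780.0)
FSPL = 32.44 + 89.1878 + 82.7850
FSPL = 204.4128 dB

204.4128 dB


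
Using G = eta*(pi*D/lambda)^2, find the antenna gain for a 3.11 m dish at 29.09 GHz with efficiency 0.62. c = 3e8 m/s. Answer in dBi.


lambda = c/f = 3e8 / 2.909e+10 = 0.01031282 m
G = eta*(pi*D/lambda)^2 = 0.62*(pi*3.11/0.01031282)^2
G = 556489.7199 (linear)
G = 10*log10(556489.7199) = 57.4546 dBi

57.4546 dBi


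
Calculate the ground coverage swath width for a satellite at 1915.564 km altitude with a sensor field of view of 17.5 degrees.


FOV = 17.5 deg = 0.3054326 rad
swath = 2 * alt * tan(FOV/2) = 2 * 1915.564 * tan(0.1527163)
swath = 2 * 1915.564 * 0.1539147
swath = 589.6670 km

589.6670 km


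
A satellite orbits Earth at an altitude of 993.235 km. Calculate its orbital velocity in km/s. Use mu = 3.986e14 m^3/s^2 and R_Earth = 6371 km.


r = R_E + alt = 6371.0 + 993.235 = 7364.2350 km = 7.364235e+06 m
v = sqrt(mu/r) = sqrt(3.986e14 / 7.364235e+06) = 7357.0690 m/s = 7.3571 km/s

7.3571 km/s


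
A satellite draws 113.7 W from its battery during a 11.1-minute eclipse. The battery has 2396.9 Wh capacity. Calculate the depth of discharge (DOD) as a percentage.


E_used = P * t / 60 = 113.7 * 11.1 / 60 = 21.0345 Wh
DOD = E_used / E_total * 100 = 21.0345 / 2396.9 * 100
DOD = 0.877571 %

0.8776 %


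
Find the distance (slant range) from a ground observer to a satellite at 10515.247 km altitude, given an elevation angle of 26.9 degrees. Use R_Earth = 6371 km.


h = 10515.247 km, el = 26.9 deg
d = -R_E*sin(el) + sqrt((R_E*sin(el))^2 + 2*R_E*h + h^2)
d = -6371.0000*sin(0.4694936) + sqrt((6371.0000*0.4524347)^2 + 2*6371.0000*10515.247 + 10515.247^2)
d = 13019.2453 km

13019.2453 km


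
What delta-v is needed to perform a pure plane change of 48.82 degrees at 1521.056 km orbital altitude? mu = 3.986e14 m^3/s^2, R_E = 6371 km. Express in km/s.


r = 7892.0560 km = 7.892056e+06 m
V = sqrt(mu/r) = 7106.7914 m/s
di = 48.82 deg = 0.8520697 rad
dV = 2*V*sin(di/2) = 2*7106.7914*sin(0.4260349)
dV = 5873.9531 m/s = 5.8740 km/s

5.8740 km/s


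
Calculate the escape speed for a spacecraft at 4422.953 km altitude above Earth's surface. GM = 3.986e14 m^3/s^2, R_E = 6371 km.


r = 6371.0 + 4422.953 = 10793.9530 km = 1.0793953e+07 m
v_esc = sqrt(2*mu/r) = sqrt(2*3.986e14 / 1.0793953e+07)
v_esc = 8593.9611 m/s = 8.5940 km/s

8.5940 km/s


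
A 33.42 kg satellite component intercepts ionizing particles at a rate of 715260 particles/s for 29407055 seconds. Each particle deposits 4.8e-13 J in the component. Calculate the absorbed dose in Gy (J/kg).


Total energy deposited = rate * time * E_per
  = 715260 * 29407055 * 4.8e-13 = 10.0962 J
Dose = E_total / mass = 10.0962 / 33.42
Dose = 0.3020997 Gy

0.3021 Gy


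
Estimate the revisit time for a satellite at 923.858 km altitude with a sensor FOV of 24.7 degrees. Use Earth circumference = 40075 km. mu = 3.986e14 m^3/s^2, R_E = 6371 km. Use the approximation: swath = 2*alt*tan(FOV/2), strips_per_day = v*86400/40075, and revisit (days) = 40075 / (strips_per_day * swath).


swath = 2*923.858*tan(0.2155482) = 404.5567 km
v = sqrt(mu/r) = 7391.9705 m/s = 7.3920 km/s
strips/day = v*86400/40075 = 7.3920*86400/40075 = 15.9368
coverage/day = strips * swath = 15.9368 * 404.5567 = 6447.3283 km
revisit = 40075 / 6447.3283 = 6.2158 days

6.2158 days


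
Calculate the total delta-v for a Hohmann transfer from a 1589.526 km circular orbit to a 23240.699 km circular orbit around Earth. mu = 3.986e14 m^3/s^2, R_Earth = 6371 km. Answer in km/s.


r1 = 7960.5260 km = 7.960526e+06 m
r2 = 29611.6990 km = 2.9611699e+07 m
dv1 = sqrt(mu/r1)*(sqrt(2*r2/(r1+r2)) - 1) = 1807.8875 m/s
dv2 = sqrt(mu/r2)*(1 - sqrt(2*r1/(r1+r2))) = 1280.6065 m/s
total dv = |dv1| + |dv2| = 1807.8875 + 1280.6065 = 3088.4940 m/s = 3.0885 km/s

3.0885 km/s


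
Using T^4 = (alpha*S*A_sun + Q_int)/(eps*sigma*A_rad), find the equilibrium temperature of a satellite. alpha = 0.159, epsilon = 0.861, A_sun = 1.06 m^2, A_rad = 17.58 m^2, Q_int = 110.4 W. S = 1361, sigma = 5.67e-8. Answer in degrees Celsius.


Numerator = alpha*S*A_sun + Q_int = 0.159*1361*1.06 + 110.4 = 339.7829 W
Denominator = eps*sigma*A_rad = 0.861*5.67e-8*17.58 = 8.5823275e-07 W/K^4
T^4 = 3.9591002e+08 K^4
T = 141.0585 K = -132.0915 C

-132.0915 degrees Celsius


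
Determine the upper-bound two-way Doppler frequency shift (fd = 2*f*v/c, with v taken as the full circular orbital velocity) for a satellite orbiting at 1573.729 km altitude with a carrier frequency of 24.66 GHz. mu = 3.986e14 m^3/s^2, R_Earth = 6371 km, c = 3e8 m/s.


r = 7.944729e+06 m
v = sqrt(mu/r) = 7083.1935 m/s (worst-case radial velocity)
f = 24.66 GHz = 2.466e+10 Hz
fd = 2*f*v/c = 2*2.466e+10*7083.1935/3.0e+08
fd = 1.164477e+06 Hz

1.1645e+06 Hz


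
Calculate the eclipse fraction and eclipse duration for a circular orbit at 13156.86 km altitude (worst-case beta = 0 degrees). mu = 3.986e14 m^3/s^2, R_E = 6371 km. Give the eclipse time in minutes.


r = 19527.8600 km
T = 452.6286 min
Eclipse fraction = arcsin(R_E/r)/pi = arcsin(6371.0000/19527.8600)/pi
= arcsin(0.3262518)/pi = 0.1057857
Eclipse duration = 0.1057857 * 452.6286 = 47.8816 min

47.8816 minutes


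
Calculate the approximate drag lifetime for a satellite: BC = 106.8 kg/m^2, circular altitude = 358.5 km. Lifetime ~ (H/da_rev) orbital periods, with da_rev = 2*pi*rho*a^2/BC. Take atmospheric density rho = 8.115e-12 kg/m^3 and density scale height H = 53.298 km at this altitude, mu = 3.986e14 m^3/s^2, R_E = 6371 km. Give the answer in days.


a = R_E + alt = 6729.5000 km = 6.7295e+06 m
da_rev = 2*pi*rho*a^2/BC = 2*pi*8.115e-12*(6.7295e+06)^2/106.8 = 21.620351 m per revolution
N = H/da_rev = 53298.0000 m / 21.620351 m = 2465.1774 revolutions
P = 2*pi*sqrt(a^3/mu) = 5493.9590 s
lifetime = N*P = 2465.1774 * 5493.9590 = 1.3543584e+07 s = 156.7544 days

156.7544 days


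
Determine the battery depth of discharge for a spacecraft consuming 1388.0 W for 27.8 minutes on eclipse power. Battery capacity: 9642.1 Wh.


E_used = P * t / 60 = 1388.0 * 27.8 / 60 = 643.1067 Wh
DOD = E_used / E_total * 100 = 643.1067 / 9642.1 * 100
DOD = 6.6698 %

6.6698 %


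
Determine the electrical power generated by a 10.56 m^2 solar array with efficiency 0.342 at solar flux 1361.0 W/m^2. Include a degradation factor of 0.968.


P = area * eta * S * degradation
P = 10.56 * 0.342 * 1361.0 * 0.968
P = 4757.9898 W

4757.9898 W


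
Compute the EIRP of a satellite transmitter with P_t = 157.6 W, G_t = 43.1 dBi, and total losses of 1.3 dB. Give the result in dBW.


Pt = 157.6 W = 21.9756 dBW
EIRP = Pt_dBW + Gt - losses = 21.9756 + 43.1 - 1.3 = 63.7756 dBW

63.7756 dBW


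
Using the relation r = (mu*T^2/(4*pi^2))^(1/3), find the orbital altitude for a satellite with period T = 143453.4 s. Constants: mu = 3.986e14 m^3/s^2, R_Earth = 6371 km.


T = 143453.4 s
r = (mu*T^2/(4*pi^2))^(1/3) = (3.986e14 * 143453.4^2 / (4*pi^2))^(1/3)
r = 5.922882e+07 m = 59228.8204 km
alt = r - R_E = 59228.8204 - 6371 = 52857.8204 km

52857.8204 km


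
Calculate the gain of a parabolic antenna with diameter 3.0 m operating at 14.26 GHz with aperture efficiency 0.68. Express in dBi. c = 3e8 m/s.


lambda = c/f = 3e8 / 1.426e+10 = 0.02103787 m
G = eta*(pi*D/lambda)^2 = 0.68*(pi*3.0/0.02103787)^2
G = 136473.3050 (linear)
G = 10*log10(136473.3050) = 51.3505 dBi

51.3505 dBi


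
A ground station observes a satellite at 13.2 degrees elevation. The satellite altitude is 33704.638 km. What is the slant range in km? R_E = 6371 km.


h = 33704.638 km, el = 13.2 deg
d = -R_E*sin(el) + sqrt((R_E*sin(el))^2 + 2*R_E*h + h^2)
d = -6371.0000*sin(0.2303835) + sqrt((6371.0000*0.2283509)^2 + 2*6371.0000*33704.638 + 33704.638^2)
d = 38137.8986 km

38137.8986 km


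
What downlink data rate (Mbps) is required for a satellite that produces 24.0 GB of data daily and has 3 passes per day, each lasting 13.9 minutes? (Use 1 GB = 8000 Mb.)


total contact time = 3 * 13.9 * 60 = 2502.0000 s
data = 24.0 GB = 192000.0000 Mb
rate = 192000.0000 / 2502.0000 = 76.7386 Mbps

76.7386 Mbps


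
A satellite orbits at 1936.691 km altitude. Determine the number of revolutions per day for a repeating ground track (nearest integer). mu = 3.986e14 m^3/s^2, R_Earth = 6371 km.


r = 8.307691e+06 m
T = 2*pi*sqrt(r^3/mu) = 7535.8409 s = 125.5973 min
revs/day = 1440 / 125.5973 = 11.4652
Rounded: 11 revolutions per day

11 revolutions per day


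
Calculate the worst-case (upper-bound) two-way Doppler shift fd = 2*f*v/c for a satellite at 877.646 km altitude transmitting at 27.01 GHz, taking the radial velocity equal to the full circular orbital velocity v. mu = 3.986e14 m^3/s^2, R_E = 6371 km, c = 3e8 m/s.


r = 7.248646e+06 m
v = sqrt(mu/r) = 7415.4959 m/s (worst-case radial velocity)
f = 27.01 GHz = 2.701e+10 Hz
fd = 2*f*v/c = 2*2.701e+10*7415.4959/3.0e+08
fd = 1.3352836e+06 Hz

1.3353e+06 Hz


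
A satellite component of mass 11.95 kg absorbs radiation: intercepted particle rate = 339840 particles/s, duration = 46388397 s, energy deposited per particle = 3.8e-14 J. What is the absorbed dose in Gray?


Total energy deposited = rate * time * E_per
  = 339840 * 46388397 * 3.8e-14 = 0.599056 J
Dose = E_total / mass = 0.599056 / 11.95
Dose = 0.05013021 Gy

0.0501 Gy


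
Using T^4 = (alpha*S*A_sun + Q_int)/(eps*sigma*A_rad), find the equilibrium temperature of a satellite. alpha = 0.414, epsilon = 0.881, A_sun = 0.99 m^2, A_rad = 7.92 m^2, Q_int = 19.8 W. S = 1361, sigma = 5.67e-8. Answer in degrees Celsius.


Numerator = alpha*S*A_sun + Q_int = 0.414*1361*0.99 + 19.8 = 577.6195 W
Denominator = eps*sigma*A_rad = 0.881*5.67e-8*7.92 = 3.9562538e-07 W/K^4
T^4 = 1.4600162e+09 K^4
T = 195.4742 K = -77.6758 C

-77.6758 degrees Celsius


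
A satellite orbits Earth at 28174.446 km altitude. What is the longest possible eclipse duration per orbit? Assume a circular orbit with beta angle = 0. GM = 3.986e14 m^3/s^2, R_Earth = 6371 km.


r = 34545.4460 km
T = 1064.9916 min
Eclipse fraction = arcsin(R_E/r)/pi = arcsin(6371.0000/34545.4460)/pi
= arcsin(0.1844237)/pi = 0.05904187
Eclipse duration = 0.05904187 * 1064.9916 = 62.8791 min

62.8791 minutes


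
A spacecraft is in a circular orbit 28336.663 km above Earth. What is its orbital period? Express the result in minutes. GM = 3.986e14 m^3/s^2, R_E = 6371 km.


r = 34707.6630 km = 3.4707663e+07 m
T = 2*pi*sqrt(r^3/mu) = 2*pi*sqrt(4.180961e+22 / 3.986e14)
T = 64350.1078 s = 1072.5018 min

1072.5018 minutes


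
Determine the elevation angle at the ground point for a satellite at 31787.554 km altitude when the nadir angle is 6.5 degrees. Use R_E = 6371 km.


r = R_E + alt = 38158.5540 km
Law of sines in the satellite / Earth-center / ground-point triangle:
  sin(nadir)/R_E = sin(90 + el)/r  =>  cos(el) = (r/R_E)*sin(nadir)
cos(el) = (38158.5540 / 6371.0000) * sin(6.5 deg) = 0.6780209
el = arccos(0.6780209) = 47.3108 deg
(Earth-central angle = 90 - nadir - el = 36.1892 deg)

47.3108 degrees


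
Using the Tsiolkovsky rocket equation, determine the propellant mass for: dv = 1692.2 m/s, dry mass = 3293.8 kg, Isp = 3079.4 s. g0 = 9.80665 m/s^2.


ve = Isp * g0 = 3079.4 * 9.80665 = 30198.598010 m/s
mass ratio = exp(dv/ve) = exp(1692.2/30198.598010) = 1.05763546
m_prop = m_dry * (mr - 1) = 3293.8 * (1.05763546 - 1)
m_prop = 189.8397 kg

189.8397 kg


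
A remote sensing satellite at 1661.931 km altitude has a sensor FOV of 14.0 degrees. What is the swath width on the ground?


FOV = 14.0 deg = 0.2443461 rad
swath = 2 * alt * tan(FOV/2) = 2 * 1661.931 * tan(0.122173)
swath = 2 * 1661.931 * 0.1227846
swath = 408.1189 km

408.1189 km


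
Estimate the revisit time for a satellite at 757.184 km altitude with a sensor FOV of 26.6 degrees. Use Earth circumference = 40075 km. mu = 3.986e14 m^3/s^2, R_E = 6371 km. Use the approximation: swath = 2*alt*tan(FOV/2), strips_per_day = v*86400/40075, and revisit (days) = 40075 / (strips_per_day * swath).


swath = 2*757.184*tan(0.2321288) = 357.9814 km
v = sqrt(mu/r) = 7477.8921 m/s = 7.4779 km/s
strips/day = v*86400/40075 = 7.4779*86400/40075 = 16.1220
coverage/day = strips * swath = 16.1220 * 357.9814 = 5771.3831 km
revisit = 40075 / 5771.3831 = 6.9437 days

6.9437 days


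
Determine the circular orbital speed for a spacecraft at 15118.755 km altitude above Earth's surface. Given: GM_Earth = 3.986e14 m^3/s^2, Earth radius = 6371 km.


r = R_E + alt = 6371.0 + 15118.755 = 21489.7550 km = 2.1489755e+07 m
v = sqrt(mu/r) = sqrt(3.986e14 / 2.1489755e+07) = 4306.7823 m/s = 4.3068 km/s

4.3068 km/s


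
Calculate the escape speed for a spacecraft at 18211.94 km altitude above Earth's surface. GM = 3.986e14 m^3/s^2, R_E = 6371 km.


r = 6371.0 + 18211.94 = 24582.9400 km = 2.458294e+07 m
v_esc = sqrt(2*mu/r) = sqrt(2*3.986e14 / 2.458294e+07)
v_esc = 5694.6460 m/s = 5.6946 km/s

5.6946 km/s


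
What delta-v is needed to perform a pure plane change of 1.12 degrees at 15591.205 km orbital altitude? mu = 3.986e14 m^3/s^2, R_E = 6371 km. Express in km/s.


r = 21962.2050 km = 2.1962205e+07 m
V = sqrt(mu/r) = 4260.2068 m/s
di = 1.12 deg = 0.01954769 rad
dV = 2*V*sin(di/2) = 2*4260.2068*sin(0.009773844)
dV = 83.2759 m/s = 0.08327586 km/s

0.0833 km/s


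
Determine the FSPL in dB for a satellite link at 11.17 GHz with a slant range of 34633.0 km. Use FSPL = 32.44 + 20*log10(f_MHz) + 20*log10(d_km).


f = 11.17 GHz = 11170.0000 MHz
d = 34633.0 km
FSPL = 32.44 + 20*log10(11170.0000) + 20*log10(34633.0)
FSPL = 32.44 + 80.9611 + 90.7898
FSPL = 204.1909 dB

204.1909 dB


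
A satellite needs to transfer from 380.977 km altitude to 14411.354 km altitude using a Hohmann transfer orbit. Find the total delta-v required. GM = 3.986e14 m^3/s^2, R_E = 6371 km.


r1 = 6751.9770 km = 6.751977e+06 m
r2 = 20782.3540 km = 2.0782354e+07 m
dv1 = sqrt(mu/r1)*(sqrt(2*r2/(r1+r2)) - 1) = 1756.7413 m/s
dv2 = sqrt(mu/r2)*(1 - sqrt(2*r1/(r1+r2))) = 1312.4622 m/s
total dv = |dv1| + |dv2| = 1756.7413 + 1312.4622 = 3069.2035 m/s = 3.0692 km/s

3.0692 km/s


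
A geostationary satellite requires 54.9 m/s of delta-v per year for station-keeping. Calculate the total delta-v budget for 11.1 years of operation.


dV = rate * years = 54.9 * 11.1
dV = 609.3900 m/s

609.3900 m/s


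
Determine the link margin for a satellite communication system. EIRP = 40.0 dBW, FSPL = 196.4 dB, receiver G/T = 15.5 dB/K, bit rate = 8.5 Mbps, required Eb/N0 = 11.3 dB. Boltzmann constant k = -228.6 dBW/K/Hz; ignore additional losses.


C/N0 = EIRP - FSPL + G/T - k = 40.0 - 196.4 + 15.5 - (-228.6)
C/N0 = 87.7000 dB-Hz
R_b = 8.5 Mbps = 8.5e+06 bps -> 10*log10(R_b) = 69.2942 dB-Hz
Eb/N0 = C/N0 - 10*log10(R_b) = 87.7000 - 69.2942 = 18.4058 dB
Margin = Eb/N0 - Eb/N0_req = 18.4058 - 11.3 = 7.1058 dB (link closes)

7.1058 dB


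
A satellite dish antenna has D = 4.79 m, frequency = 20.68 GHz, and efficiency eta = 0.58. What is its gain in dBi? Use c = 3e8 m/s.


lambda = c/f = 3e8 / 2.068e+10 = 0.01450677 m
G = eta*(pi*D/lambda)^2 = 0.58*(pi*4.79/0.01450677)^2
G = 624104.5161 (linear)
G = 10*log10(624104.5161) = 57.9526 dBi

57.9526 dBi


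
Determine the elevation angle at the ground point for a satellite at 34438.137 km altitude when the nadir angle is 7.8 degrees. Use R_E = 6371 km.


r = R_E + alt = 40809.1370 km
Law of sines in the satellite / Earth-center / ground-point triangle:
  sin(nadir)/R_E = sin(90 + el)/r  =>  cos(el) = (r/R_E)*sin(nadir)
cos(el) = (40809.1370 / 6371.0000) * sin(7.8 deg) = 0.8693196
el = arccos(0.8693196) = 29.6203 deg
(Earth-central angle = 90 - nadir - el = 52.5797 deg)

29.6203 degrees


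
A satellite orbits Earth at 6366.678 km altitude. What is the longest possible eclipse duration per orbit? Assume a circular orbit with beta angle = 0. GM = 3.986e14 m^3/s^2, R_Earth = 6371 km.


r = 12737.6780 km
T = 238.4489 min
Eclipse fraction = arcsin(R_E/r)/pi = arcsin(6371.0000/12737.6780)/pi
= arcsin(0.5001697)/pi = 0.166729
Eclipse duration = 0.166729 * 238.4489 = 39.7564 min

39.7564 minutes


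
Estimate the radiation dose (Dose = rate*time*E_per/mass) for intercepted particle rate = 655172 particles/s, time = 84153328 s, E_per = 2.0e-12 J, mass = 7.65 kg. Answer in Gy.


Total energy deposited = rate * time * E_per
  = 655172 * 84153328 * 2.0e-12 = 110.2698 J
Dose = E_total / mass = 110.2698 / 7.65
Dose = 14.4144 Gy

14.4144 Gy


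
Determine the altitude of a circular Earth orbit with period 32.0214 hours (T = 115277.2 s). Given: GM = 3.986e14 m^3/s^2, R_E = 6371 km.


T = 115277.2 s
r = (mu*T^2/(4*pi^2))^(1/3) = (3.986e14 * 115277.2^2 / (4*pi^2))^(1/3)
r = 5.1194283e+07 m = 51194.2831 km
alt = r - R_E = 51194.2831 - 6371 = 44823.2831 km

44823.2831 km


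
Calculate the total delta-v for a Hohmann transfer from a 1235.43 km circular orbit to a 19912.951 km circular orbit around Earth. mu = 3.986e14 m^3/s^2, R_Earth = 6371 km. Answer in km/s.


r1 = 7606.4300 km = 7.60643e+06 m
r2 = 26283.9510 km = 2.6283951e+07 m
dv1 = sqrt(mu/r1)*(sqrt(2*r2/(r1+r2)) - 1) = 1776.7239 m/s
dv2 = sqrt(mu/r2)*(1 - sqrt(2*r1/(r1+r2))) = 1285.1466 m/s
total dv = |dv1| + |dv2| = 1776.7239 + 1285.1466 = 3061.8705 m/s = 3.0619 km/s

3.0619 km/s


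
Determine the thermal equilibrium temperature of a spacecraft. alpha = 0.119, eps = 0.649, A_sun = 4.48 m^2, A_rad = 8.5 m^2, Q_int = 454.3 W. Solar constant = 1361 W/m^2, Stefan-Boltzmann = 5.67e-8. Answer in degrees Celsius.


Numerator = alpha*S*A_sun + Q_int = 0.119*1361*4.48 + 454.3 = 1179.8763 W
Denominator = eps*sigma*A_rad = 0.649*5.67e-8*8.5 = 3.1278555e-07 W/K^4
T^4 = 3.7721574e+09 K^4
T = 247.8263 K = -25.3237 C

-25.3237 degrees Celsius


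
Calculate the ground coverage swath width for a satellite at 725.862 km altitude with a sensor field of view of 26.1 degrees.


FOV = 26.1 deg = 0.4555309 rad
swath = 2 * alt * tan(FOV/2) = 2 * 725.862 * tan(0.2277655)
swath = 2 * 725.862 * 0.2317876
swath = 336.4916 km

336.4916 km


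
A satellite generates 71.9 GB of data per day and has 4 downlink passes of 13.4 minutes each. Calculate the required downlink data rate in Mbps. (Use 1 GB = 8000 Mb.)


total contact time = 4 * 13.4 * 60 = 3216.0000 s
data = 71.9 GB = 575200.0000 Mb
rate = 575200.0000 / 3216.0000 = 178.8557 Mbps

178.8557 Mbps


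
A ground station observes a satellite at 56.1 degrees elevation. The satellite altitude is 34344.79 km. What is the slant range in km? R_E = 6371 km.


h = 34344.79 km, el = 56.1 deg
d = -R_E*sin(el) + sqrt((R_E*sin(el))^2 + 2*R_E*h + h^2)
d = -6371.0000*sin(0.9791297) + sqrt((6371.0000*0.8300123)^2 + 2*6371.0000*34344.79 + 34344.79^2)
d = 35272.4275 km

35272.4275 km


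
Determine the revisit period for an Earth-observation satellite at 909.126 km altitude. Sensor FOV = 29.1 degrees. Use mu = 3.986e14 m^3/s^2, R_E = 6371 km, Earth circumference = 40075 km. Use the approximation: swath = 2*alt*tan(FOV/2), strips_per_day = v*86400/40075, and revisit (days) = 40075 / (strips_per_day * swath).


swath = 2*909.126*tan(0.2539454) = 471.9252 km
v = sqrt(mu/r) = 7399.4459 m/s = 7.3994 km/s
strips/day = v*86400/40075 = 7.3994*86400/40075 = 15.9529
coverage/day = strips * swath = 15.9529 * 471.9252 = 7528.5710 km
revisit = 40075 / 7528.5710 = 5.3231 days

5.3231 days


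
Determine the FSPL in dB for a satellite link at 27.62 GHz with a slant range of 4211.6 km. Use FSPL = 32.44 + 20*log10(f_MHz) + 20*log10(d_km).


f = 27.62 GHz = 27620.0000 MHz
d = 4211.6 km
FSPL = 32.44 + 20*log10(27620.0000) + 20*log10(4211.6)
FSPL = 32.44 + 88.8245 + 72.4889
FSPL = 193.7534 dB

193.7534 dB


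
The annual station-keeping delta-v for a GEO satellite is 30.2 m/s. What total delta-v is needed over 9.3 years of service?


dV = rate * years = 30.2 * 9.3
dV = 280.8600 m/s

280.8600 m/s


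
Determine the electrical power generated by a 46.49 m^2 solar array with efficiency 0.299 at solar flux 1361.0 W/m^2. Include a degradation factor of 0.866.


P = area * eta * S * degradation
P = 46.49 * 0.299 * 1361.0 * 0.866
P = 16383.5025 W

16383.5025 W


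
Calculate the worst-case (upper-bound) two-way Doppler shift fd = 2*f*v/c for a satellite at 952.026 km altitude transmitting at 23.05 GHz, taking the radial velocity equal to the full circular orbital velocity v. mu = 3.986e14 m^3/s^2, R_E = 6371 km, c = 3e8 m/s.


r = 7.323026e+06 m
v = sqrt(mu/r) = 7377.7402 m/s (worst-case radial velocity)
f = 23.05 GHz = 2.305e+10 Hz
fd = 2*f*v/c = 2*2.305e+10*7377.7402/3.0e+08
fd = 1.1337127e+06 Hz

1.1337e+06 Hz


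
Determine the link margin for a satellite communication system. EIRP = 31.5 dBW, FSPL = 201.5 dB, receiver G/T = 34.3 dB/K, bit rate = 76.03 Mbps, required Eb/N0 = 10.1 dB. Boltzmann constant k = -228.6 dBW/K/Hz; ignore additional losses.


C/N0 = EIRP - FSPL + G/T - k = 31.5 - 201.5 + 34.3 - (-228.6)
C/N0 = 92.9000 dB-Hz
R_b = 76.03 Mbps = 7.603e+07 bps -> 10*log10(R_b) = 78.8098 dB-Hz
Eb/N0 = C/N0 - 10*log10(R_b) = 92.9000 - 78.8098 = 14.0902 dB
Margin = Eb/N0 - Eb/N0_req = 14.0902 - 10.1 = 3.9902 dB (link closes)

3.9902 dB


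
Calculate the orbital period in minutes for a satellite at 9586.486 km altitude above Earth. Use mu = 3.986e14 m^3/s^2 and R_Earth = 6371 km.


r = 15957.4860 km = 1.5957486e+07 m
T = 2*pi*sqrt(r^3/mu) = 2*pi*sqrt(4.0634359e+21 / 3.986e14)
T = 20061.2472 s = 334.3541 min

334.3541 minutes


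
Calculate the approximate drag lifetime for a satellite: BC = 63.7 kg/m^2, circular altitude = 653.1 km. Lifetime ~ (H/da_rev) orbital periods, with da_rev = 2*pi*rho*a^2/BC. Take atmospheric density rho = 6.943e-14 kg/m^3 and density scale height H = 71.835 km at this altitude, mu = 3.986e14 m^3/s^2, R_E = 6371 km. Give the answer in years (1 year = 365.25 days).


a = R_E + alt = 7024.1000 km = 7.0241e+06 m
da_rev = 2*pi*rho*a^2/BC = 2*pi*6.943e-14*(7.0241e+06)^2/63.7 = 0.337885047 m per revolution
N = H/da_rev = 71835.0000 m / 0.337885047 m = 212601.8910 revolutions
P = 2*pi*sqrt(a^3/mu) = 5858.6459 s
lifetime = N*P = 212601.8910 * 5858.6459 = 1.2455592e+09 s = 14416.1944 days
years = 14416.1944 / 365.25 = 39.4694 years

39.4694 years


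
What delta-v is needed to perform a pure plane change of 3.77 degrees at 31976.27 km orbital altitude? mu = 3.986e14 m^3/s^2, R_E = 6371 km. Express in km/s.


r = 38347.2700 km = 3.834727e+07 m
V = sqrt(mu/r) = 3224.0474 m/s
di = 3.77 deg = 0.06579891 rad
dV = 2*V*sin(di/2) = 2*3224.0474*sin(0.03289946)
dV = 212.1005 m/s = 0.2121005 km/s

0.2121 km/s


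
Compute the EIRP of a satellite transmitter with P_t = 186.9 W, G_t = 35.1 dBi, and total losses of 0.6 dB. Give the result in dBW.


Pt = 186.9 W = 22.7161 dBW
EIRP = Pt_dBW + Gt - losses = 22.7161 + 35.1 - 0.6 = 57.2161 dBW

57.2161 dBW


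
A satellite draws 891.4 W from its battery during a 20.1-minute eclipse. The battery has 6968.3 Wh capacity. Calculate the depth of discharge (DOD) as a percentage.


E_used = P * t / 60 = 891.4 * 20.1 / 60 = 298.6190 Wh
DOD = E_used / E_total * 100 = 298.6190 / 6968.3 * 100
DOD = 4.2854 %

4.2854 %


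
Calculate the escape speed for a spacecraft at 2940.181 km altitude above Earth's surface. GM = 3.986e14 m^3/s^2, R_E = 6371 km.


r = 6371.0 + 2940.181 = 9311.1810 km = 9.311181e+06 m
v_esc = sqrt(2*mu/r) = sqrt(2*3.986e14 / 9.311181e+06)
v_esc = 9252.9723 m/s = 9.2530 km/s

9.2530 km/s


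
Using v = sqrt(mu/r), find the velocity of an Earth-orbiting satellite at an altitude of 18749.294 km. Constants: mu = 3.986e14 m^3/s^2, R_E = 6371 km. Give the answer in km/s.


r = R_E + alt = 6371.0 + 18749.294 = 25120.2940 km = 2.5120294e+07 m
v = sqrt(mu/r) = sqrt(3.986e14 / 2.5120294e+07) = 3983.4217 m/s = 3.9834 km/s

3.9834 km/s


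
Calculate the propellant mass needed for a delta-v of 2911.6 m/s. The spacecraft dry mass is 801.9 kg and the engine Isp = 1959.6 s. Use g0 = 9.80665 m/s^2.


ve = Isp * g0 = 1959.6 * 9.80665 = 19217.111340 m/s
mass ratio = exp(dv/ve) = exp(2911.6/19217.111340) = 1.16359087
m_prop = m_dry * (mr - 1) = 801.9 * (1.16359087 - 1)
m_prop = 131.1835 kg

131.1835 kg


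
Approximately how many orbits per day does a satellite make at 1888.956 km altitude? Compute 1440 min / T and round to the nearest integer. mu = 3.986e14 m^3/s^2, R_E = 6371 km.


r = 8.259956e+06 m
T = 2*pi*sqrt(r^3/mu) = 7470.9843 s = 124.5164 min
revs/day = 1440 / 124.5164 = 11.5647
Rounded: 12 revolutions per day

12 revolutions per day


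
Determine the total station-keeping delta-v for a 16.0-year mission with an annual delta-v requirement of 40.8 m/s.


dV = rate * years = 40.8 * 16.0
dV = 652.8000 m/s

652.8000 m/s


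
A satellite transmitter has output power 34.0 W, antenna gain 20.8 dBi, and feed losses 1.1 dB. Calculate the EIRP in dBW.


Pt = 34.0 W = 15.3148 dBW
EIRP = Pt_dBW + Gt - losses = 15.3148 + 20.8 - 1.1 = 35.0148 dBW

35.0148 dBW


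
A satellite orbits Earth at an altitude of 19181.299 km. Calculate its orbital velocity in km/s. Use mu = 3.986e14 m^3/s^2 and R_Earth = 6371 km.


r = R_E + alt = 6371.0 + 19181.299 = 25552.2990 km = 2.5552299e+07 m
v = sqrt(mu/r) = sqrt(3.986e14 / 2.5552299e+07) = 3949.6049 m/s = 3.9496 km/s

3.9496 km/s


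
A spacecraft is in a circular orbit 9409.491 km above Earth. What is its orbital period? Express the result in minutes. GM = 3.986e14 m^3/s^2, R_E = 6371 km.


r = 15780.4910 km = 1.5780491e+07 m
T = 2*pi*sqrt(r^3/mu) = 2*pi*sqrt(3.9297194e+21 / 3.986e14)
T = 19728.4056 s = 328.8068 min

328.8068 minutes


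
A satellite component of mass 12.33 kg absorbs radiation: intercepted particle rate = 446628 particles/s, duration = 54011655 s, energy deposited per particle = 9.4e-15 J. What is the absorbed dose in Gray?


Total energy deposited = rate * time * E_per
  = 446628 * 54011655 * 9.4e-15 = 0.2267573 J
Dose = E_total / mass = 0.2267573 / 12.33
Dose = 0.0183907 Gy

0.0184 Gy


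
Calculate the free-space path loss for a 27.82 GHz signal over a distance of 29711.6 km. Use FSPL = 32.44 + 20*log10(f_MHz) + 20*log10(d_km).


f = 27.82 GHz = 27820.0000 MHz
d = 29711.6 km
FSPL = 32.44 + 20*log10(27820.0000) + 20*log10(29711.6)
FSPL = 32.44 + 88.8871 + 89.4585
FSPL = 210.7857 dB

210.7857 dB


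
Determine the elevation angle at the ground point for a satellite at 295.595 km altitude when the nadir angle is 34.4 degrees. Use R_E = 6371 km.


r = R_E + alt = 6666.5950 km
Law of sines in the satellite / Earth-center / ground-point triangle:
  sin(nadir)/R_E = sin(90 + el)/r  =>  cos(el) = (r/R_E)*sin(nadir)
cos(el) = (6666.5950 / 6371.0000) * sin(34.4 deg) = 0.5911798
el = arccos(0.5911798) = 53.7592 deg
(Earth-central angle = 90 - nadir - el = 1.8408 deg)

53.7592 degrees


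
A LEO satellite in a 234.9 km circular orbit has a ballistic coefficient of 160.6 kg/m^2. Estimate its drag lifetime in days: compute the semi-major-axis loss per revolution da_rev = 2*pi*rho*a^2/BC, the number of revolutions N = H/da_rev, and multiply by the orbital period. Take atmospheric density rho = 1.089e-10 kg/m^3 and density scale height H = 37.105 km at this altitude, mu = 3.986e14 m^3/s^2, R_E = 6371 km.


a = R_E + alt = 6605.9000 km = 6.6059e+06 m
da_rev = 2*pi*rho*a^2/BC = 2*pi*1.089e-10*(6.6059e+06)^2/160.6 = 185.920037 m per revolution
N = H/da_rev = 37105.0000 m / 185.920037 m = 199.5750 revolutions
P = 2*pi*sqrt(a^3/mu) = 5343.2958 s
lifetime = N*P = 199.5750 * 5343.2958 = 1.0663885e+06 s = 12.3425 days

12.3425 days


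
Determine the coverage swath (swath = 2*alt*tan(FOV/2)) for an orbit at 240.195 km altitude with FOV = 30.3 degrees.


FOV = 30.3 deg = 0.5288348 rad
swath = 2 * alt * tan(FOV/2) = 2 * 240.195 * tan(0.2644174)
swath = 2 * 240.195 * 0.2707571
swath = 130.0690 km

130.0690 km


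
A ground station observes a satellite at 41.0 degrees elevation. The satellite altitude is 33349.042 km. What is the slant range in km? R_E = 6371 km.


h = 33349.042 km, el = 41.0 deg
d = -R_E*sin(el) + sqrt((R_E*sin(el))^2 + 2*R_E*h + h^2)
d = -6371.0000*sin(0.715585) + sqrt((6371.0000*0.656059)^2 + 2*6371.0000*33349.042 + 33349.042^2)
d = 35248.1875 km

35248.1875 km


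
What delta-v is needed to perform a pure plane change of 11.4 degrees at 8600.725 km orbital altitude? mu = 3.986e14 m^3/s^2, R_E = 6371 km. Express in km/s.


r = 14971.7250 km = 1.4971725e+07 m
V = sqrt(mu/r) = 5159.7983 m/s
di = 11.4 deg = 0.1989675 rad
dV = 2*V*sin(di/2) = 2*5159.7983*sin(0.09948377)
dV = 1024.9398 m/s = 1.0249 km/s

1.0249 km/s


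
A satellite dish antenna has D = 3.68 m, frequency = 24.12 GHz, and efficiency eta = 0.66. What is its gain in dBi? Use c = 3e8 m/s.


lambda = c/f = 3e8 / 2.412e+10 = 0.01243781 m
G = eta*(pi*D/lambda)^2 = 0.66*(pi*3.68/0.01243781)^2
G = 570231.7776 (linear)
G = 10*log10(570231.7776) = 57.5605 dBi

57.5605 dBi


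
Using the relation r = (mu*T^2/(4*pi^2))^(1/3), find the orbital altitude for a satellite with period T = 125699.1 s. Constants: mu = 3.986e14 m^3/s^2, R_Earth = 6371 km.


T = 125699.1 s
r = (mu*T^2/(4*pi^2))^(1/3) = (3.986e14 * 125699.1^2 / (4*pi^2))^(1/3)
r = 5.4235123e+07 m = 54235.1232 km
alt = r - R_E = 54235.1232 - 6371 = 47864.1232 km

47864.1232 km


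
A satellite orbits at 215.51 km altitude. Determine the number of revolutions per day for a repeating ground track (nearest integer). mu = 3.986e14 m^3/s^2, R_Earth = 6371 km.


r = 6.58651e+06 m
T = 2*pi*sqrt(r^3/mu) = 5319.7871 s = 88.6631 min
revs/day = 1440 / 88.6631 = 16.2413
Rounded: 16 revolutions per day

16 revolutions per day


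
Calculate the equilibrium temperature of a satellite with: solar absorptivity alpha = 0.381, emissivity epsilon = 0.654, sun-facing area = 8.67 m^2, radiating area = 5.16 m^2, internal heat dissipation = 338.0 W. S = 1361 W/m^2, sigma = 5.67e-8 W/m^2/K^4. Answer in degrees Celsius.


Numerator = alpha*S*A_sun + Q_int = 0.381*1361*8.67 + 338.0 = 4833.7505 W
Denominator = eps*sigma*A_rad = 0.654*5.67e-8*5.16 = 1.9134209e-07 W/K^4
T^4 = 2.5262348e+10 K^4
T = 398.6745 K = 125.5245 C

125.5245 degrees Celsius


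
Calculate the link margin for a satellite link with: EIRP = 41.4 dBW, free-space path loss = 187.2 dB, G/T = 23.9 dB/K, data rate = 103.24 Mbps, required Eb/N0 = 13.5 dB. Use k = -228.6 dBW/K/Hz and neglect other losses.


C/N0 = EIRP - FSPL + G/T - k = 41.4 - 187.2 + 23.9 - (-228.6)
C/N0 = 106.7000 dB-Hz
R_b = 103.24 Mbps = 1.0324e+08 bps -> 10*log10(R_b) = 80.1385 dB-Hz
Eb/N0 = C/N0 - 10*log10(R_b) = 106.7000 - 80.1385 = 26.5615 dB
Margin = Eb/N0 - Eb/N0_req = 26.5615 - 13.5 = 13.0615 dB (link closes)

13.0615 dB


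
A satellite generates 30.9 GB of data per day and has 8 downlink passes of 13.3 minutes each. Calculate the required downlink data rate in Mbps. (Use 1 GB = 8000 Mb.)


total contact time = 8 * 13.3 * 60 = 6384.0000 s
data = 30.9 GB = 247200.0000 Mb
rate = 247200.0000 / 6384.0000 = 38.7218 Mbps

38.7218 Mbps


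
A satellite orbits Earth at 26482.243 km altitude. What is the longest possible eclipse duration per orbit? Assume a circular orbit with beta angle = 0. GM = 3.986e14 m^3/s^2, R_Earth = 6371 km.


r = 32853.2430 km
T = 987.7052 min
Eclipse fraction = arcsin(R_E/r)/pi = arcsin(6371.0000/32853.2430)/pi
= arcsin(0.193923)/pi = 0.0621212
Eclipse duration = 0.0621212 * 987.7052 = 61.3574 min

61.3574 minutes


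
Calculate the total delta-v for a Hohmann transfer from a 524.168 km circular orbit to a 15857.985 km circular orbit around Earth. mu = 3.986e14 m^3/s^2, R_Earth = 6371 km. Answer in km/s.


r1 = 6895.1680 km = 6.895168e+06 m
r2 = 22228.9850 km = 2.2228985e+07 m
dv1 = sqrt(mu/r1)*(sqrt(2*r2/(r1+r2)) - 1) = 1790.6699 m/s
dv2 = sqrt(mu/r2)*(1 - sqrt(2*r1/(r1+r2))) = 1320.6991 m/s
total dv = |dv1| + |dv2| = 1790.6699 + 1320.6991 = 3111.3690 m/s = 3.1114 km/s

3.1114 km/s


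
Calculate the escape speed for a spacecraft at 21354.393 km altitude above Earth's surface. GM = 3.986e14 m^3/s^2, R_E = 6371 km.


r = 6371.0 + 21354.393 = 27725.3930 km = 2.7725393e+07 m
v_esc = sqrt(2*mu/r) = sqrt(2*3.986e14 / 2.7725393e+07)
v_esc = 5362.2220 m/s = 5.3622 km/s

5.3622 km/s


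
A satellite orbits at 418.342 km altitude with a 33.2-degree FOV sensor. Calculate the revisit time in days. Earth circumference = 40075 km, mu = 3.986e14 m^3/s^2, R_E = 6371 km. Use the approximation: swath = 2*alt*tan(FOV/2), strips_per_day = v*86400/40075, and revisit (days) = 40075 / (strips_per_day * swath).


swath = 2*418.342*tan(0.2897247) = 249.4263 km
v = sqrt(mu/r) = 7662.2233 m/s = 7.6622 km/s
strips/day = v*86400/40075 = 7.6622*86400/40075 = 16.5194
coverage/day = strips * swath = 16.5194 * 249.4263 = 4120.3805 km
revisit = 40075 / 4120.3805 = 9.7260 days

9.7260 days


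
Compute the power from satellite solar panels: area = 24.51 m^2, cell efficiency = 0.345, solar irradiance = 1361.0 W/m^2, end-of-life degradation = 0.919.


P = area * eta * S * degradation
P = 24.51 * 0.345 * 1361.0 * 0.919
P = 10576.3556 W

10576.3556 W


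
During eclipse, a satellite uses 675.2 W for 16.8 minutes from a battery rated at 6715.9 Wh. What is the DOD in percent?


E_used = P * t / 60 = 675.2 * 16.8 / 60 = 189.0560 Wh
DOD = E_used / E_total * 100 = 189.0560 / 6715.9 * 100
DOD = 2.8151 %

2.8151 %


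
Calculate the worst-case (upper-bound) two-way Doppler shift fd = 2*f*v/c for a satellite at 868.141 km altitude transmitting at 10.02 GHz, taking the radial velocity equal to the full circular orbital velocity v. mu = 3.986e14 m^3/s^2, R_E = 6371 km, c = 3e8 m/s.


r = 7.239141e+06 m
v = sqrt(mu/r) = 7420.3626 m/s (worst-case radial velocity)
f = 10.02 GHz = 1.002e+10 Hz
fd = 2*f*v/c = 2*1.002e+10*7420.3626/3.0e+08
fd = 495680.2234 Hz

495680.2234 Hz


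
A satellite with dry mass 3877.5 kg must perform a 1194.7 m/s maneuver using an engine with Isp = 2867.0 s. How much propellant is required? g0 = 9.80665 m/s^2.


ve = Isp * g0 = 2867.0 * 9.80665 = 28115.665550 m/s
mass ratio = exp(dv/ve) = exp(1194.7/28115.665550) = 1.04340805
m_prop = m_dry * (mr - 1) = 3877.5 * (1.04340805 - 1)
m_prop = 168.3147 kg

168.3147 kg


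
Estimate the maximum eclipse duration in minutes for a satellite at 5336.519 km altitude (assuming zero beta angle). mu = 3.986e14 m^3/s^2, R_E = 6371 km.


r = 11707.5190 km
T = 210.1151 min
Eclipse fraction = arcsin(R_E/r)/pi = arcsin(6371.0000/11707.5190)/pi
= arcsin(0.5441802)/pi = 0.1831592
Eclipse duration = 0.1831592 * 210.1151 = 38.4845 min

38.4845 minutes


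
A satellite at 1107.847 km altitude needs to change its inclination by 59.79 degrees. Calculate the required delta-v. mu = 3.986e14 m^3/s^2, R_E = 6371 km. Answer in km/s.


r = 7478.8470 km = 7.478847e+06 m
V = sqrt(mu/r) = 7300.4784 m/s
di = 59.79 deg = 1.0435 rad
dV = 2*V*sin(di/2) = 2*7300.4784*sin(0.5217662)
dV = 7277.2934 m/s = 7.2773 km/s

7.2773 km/s
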